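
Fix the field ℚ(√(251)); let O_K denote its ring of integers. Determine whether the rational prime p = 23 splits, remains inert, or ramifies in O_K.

23 remains inert

d = 251 ≡ 3 (mod 4), so O_K = ℤ[√251] and disc(K) = 4d = 1004.
disc(K) = 1004 is not divisible by 23; 23 is unramified.
Legendre symbol by Euler's criterion: (251/23) ≡ 251^11 ≡ 22 (mod 23), i.e. (251/23) = -1.
(251/23) = -1, so 23 is inert.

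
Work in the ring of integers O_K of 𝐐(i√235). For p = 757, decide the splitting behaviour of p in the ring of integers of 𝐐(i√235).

splits completely

d = -235 ≡ 1 (mod 4), so O_K = ℤ[(1+√-235)/2] and disc(K) = d = -235.
Since gcd(757, -235) = 1 the prime 757 does not ramify.
Euler's criterion: (-235)^378 mod 757 = 1. Thus (-235|757) = 1.
d is a quadratic residue mod p, hence 757 splits in O_K.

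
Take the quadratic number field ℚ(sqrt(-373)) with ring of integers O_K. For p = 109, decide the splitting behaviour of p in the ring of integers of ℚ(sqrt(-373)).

Since -373 ≢ 1 mod 4, the ring of integers is ℤ[√-373] with discriminant 4·(-373) = -1492.
disc(K) = -1492 is not divisible by 109; 109 is unramified.
Euler's criterion: (-373)^54 mod 109 = 1. Thus (-373|109) = 1.
Legendre symbol 1 ⇒ 109 is split.

109 splits in O_K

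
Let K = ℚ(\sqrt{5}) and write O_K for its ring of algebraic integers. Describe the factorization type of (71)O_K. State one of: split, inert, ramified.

71 splits in O_K

Since 5 ≡ 1 mod 4, the ring of integers is ℤ[(1+√5)/2] with discriminant 5.
71 ∤ 5, so 71 is unramified.
Euler's criterion: 5^35 mod 71 = 1. Thus (5|71) = 1.
(5/71) = 1, so 71 splits.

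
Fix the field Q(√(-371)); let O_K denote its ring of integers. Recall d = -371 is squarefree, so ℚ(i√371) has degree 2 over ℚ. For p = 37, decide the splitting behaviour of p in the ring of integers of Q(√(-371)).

-371 mod 4 = 1, hence disc K = -371 and O_K = ℤ[(1+√-371)/2].
disc(K) = -371 is not divisible by 37; 37 is unramified.
Compute (-371/37) via Euler: 36^((37-1)/2) mod 37 = 1, so (-371/37) = 1.
d is a quadratic residue mod p, hence 37 splits in O_K.

p splits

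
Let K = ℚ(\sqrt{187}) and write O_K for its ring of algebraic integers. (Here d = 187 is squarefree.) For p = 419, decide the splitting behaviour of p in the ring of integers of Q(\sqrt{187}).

splits completely

187 mod 4 = 3, hence disc K = 4·187 = 748 and O_K = ℤ[√187].
Since gcd(419, 748) = 1 the prime 419 does not ramify.
Legendre symbol by Euler's criterion: (187/419) ≡ 187^209 ≡ 1 (mod 419), i.e. (187/419) = 1.
Legendre symbol 1 ⇒ 419 is split.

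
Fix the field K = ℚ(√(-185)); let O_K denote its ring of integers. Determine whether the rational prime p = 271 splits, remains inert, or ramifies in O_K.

Since -185 ≢ 1 mod 4, the ring of integers is ℤ[√-185] with discriminant 4·(-185) = -740.
271 ∤ -740, so 271 is unramified.
Euler's criterion: (-185)^135 mod 271 = 270. Thus (-185|271) = -1.
Legendre symbol -1 ⇒ 271 is inert.

remains prime (inert)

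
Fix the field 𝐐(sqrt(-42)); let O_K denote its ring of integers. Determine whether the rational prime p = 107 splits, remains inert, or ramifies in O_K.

remains prime (inert)

Since -42 ≢ 1 mod 4, the ring of integers is ℤ[√-42] with discriminant 4·(-42) = -168.
Since gcd(107, -168) = 1 the prime 107 does not ramify.
Legendre symbol by Euler's criterion: (-42/107) ≡ (-42)^53 ≡ 106 (mod 107), i.e. (-42/107) = -1.
d is a non-residue mod p, hence 107 remains inert in O_K.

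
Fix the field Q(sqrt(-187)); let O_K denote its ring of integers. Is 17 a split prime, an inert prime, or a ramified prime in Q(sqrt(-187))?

17 is ramified

d = -187 ≡ 1 (mod 4), so O_K = ℤ[(1+√-187)/2] and disc(K) = d = -187.
disc(K) = -187 = 17·(-11), so p = 17 is ramified.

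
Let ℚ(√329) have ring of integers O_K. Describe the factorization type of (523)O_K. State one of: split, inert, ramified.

d = 329 ≡ 1 (mod 4), so O_K = ℤ[(1+√329)/2] and disc(K) = d = 329.
523 ∤ 329, so 523 is unramified.
Legendre symbol by Euler's criterion: (329/523) ≡ 329^261 ≡ 522 (mod 523), i.e. (329/523) = -1.
Legendre symbol -1 ⇒ 523 is inert.

523 remains inert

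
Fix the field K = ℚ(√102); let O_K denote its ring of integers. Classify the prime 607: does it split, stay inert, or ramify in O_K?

Since 102 ≢ 1 mod 4, the ring of integers is ℤ[√102] with discriminant 4·102 = 408.
Since gcd(607, 408) = 1 the prime 607 does not ramify.
Legendre symbol by Euler's criterion: (102/607) ≡ 102^303 ≡ 1 (mod 607), i.e. (102/607) = 1.
Legendre symbol 1 ⇒ 607 is split.

p splits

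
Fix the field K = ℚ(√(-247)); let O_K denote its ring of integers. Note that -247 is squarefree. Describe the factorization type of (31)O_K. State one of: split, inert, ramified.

-247 mod 4 = 1, hence disc K = -247 and O_K = ℤ[(1+√-247)/2].
31 ∤ -247, so 31 is unramified.
(-247/31) = 1^15 mod 31 = 1, giving Legendre symbol 1.
(-247/31) = 1, so 31 splits.

31 splits in O_K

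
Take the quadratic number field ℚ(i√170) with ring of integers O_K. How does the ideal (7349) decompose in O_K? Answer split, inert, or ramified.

-170 mod 4 = 2, hence disc K = 4·(-170) = -680 and O_K = ℤ[√-170].
7349 ∤ -680, so 7349 is unramified.
Compute (-170/7349) via Euler: 7179^((7349-1)/2) mod 7349 = 1, so (-170/7349) = 1.
Legendre symbol 1 ⇒ 7349 is split.

p splits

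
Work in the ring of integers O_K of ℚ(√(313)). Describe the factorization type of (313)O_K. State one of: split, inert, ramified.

d = 313 ≡ 1 (mod 4), so O_K = ℤ[(1+√313)/2] and disc(K) = d = 313.
313 divides disc(K) = 313, so 313 ramifies.

ramified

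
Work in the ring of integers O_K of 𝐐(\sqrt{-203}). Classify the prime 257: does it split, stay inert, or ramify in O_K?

p is inert

-203 mod 4 = 1, hence disc K = -203 and O_K = ℤ[(1+√-203)/2].
Since gcd(257, -203) = 1 the prime 257 does not ramify.
Legendre symbol by Euler's criterion: (-203/257) ≡ (-203)^128 ≡ 256 (mod 257), i.e. (-203/257) = -1.
d is a non-residue mod p, hence 257 remains inert in O_K.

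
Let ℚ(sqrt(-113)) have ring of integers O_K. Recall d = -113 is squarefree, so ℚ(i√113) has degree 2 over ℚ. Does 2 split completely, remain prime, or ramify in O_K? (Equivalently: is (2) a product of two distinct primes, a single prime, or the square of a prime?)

ramified

-113 mod 4 = 3, hence disc K = 4·(-113) = -452 and O_K = ℤ[√-113].
Ramification test: 2 | -452. The prime 2 ramifies in K.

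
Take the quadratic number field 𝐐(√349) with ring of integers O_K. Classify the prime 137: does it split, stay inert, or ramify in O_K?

Since 349 ≡ 1 mod 4, the ring of integers is ℤ[(1+√349)/2] with discriminant 349.
disc(K) = 349 is not divisible by 137; 137 is unramified.
Legendre symbol by Euler's criterion: (349/137) ≡ 349^68 ≡ 136 (mod 137), i.e. (349/137) = -1.
(349/137) = -1, so 137 is inert.

137 remains inert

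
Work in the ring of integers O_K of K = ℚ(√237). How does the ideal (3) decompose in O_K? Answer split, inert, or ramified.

ramifies in O_K

237 mod 4 = 1, hence disc K = 237 and O_K = ℤ[(1+√237)/2].
3 divides disc(K) = 237, so 3 ramifies.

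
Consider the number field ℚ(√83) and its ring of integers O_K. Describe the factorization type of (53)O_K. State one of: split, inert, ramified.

83 mod 4 = 3, hence disc K = 4·83 = 332 and O_K = ℤ[√83].
Since gcd(53, 332) = 1 the prime 53 does not ramify.
Euler's criterion: 83^26 mod 53 = 52. Thus (83|53) = -1.
d is a non-residue mod p, hence 53 remains inert in O_K.

p is inert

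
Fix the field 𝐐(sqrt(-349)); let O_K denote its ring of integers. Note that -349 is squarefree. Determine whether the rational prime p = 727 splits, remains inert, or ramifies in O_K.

727 remains inert

d = -349 ≡ 3 (mod 4), so O_K = ℤ[√-349] and disc(K) = 4d = -1396.
disc(K) = -1396 is not divisible by 727; 727 is unramified.
(-349/727) = 378^363 mod 727 = 726, giving Legendre symbol -1.
d is a non-residue mod p, hence 727 remains inert in O_K.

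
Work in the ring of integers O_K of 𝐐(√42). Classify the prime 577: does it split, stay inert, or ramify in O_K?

inert — (577) stays prime in O_K

42 mod 4 = 2, hence disc K = 4·42 = 168 and O_K = ℤ[√42].
577 ∤ 168, so 577 is unramified.
Compute (42/577) via Euler: 42^((577-1)/2) mod 577 = 576, so (42/577) = -1.
Legendre symbol -1 ⇒ 577 is inert.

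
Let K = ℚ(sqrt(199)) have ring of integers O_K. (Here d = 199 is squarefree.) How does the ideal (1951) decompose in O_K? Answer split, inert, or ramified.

p is inert

199 mod 4 = 3, hence disc K = 4·199 = 796 and O_K = ℤ[√199].
disc(K) = 796 is not divisible by 1951; 1951 is unramified.
Euler's criterion: 199^975 mod 1951 = 1950. Thus (199|1951) = -1.
(199/1951) = -1, so 1951 is inert.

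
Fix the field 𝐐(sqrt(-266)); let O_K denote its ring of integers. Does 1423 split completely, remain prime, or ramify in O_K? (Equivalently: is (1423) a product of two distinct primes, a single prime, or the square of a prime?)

inert

-266 mod 4 = 2, hence disc K = 4·(-266) = -1064 and O_K = ℤ[√-266].
disc(K) = -1064 is not divisible by 1423; 1423 is unramified.
Legendre symbol by Euler's criterion: (-266/1423) ≡ (-266)^711 ≡ 1422 (mod 1423), i.e. (-266/1423) = -1.
Legendre symbol -1 ⇒ 1423 is inert.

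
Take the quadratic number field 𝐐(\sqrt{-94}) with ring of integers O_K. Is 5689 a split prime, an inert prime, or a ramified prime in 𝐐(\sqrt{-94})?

5689 splits in O_K

d = -94 ≡ 2 (mod 4), so O_K = ℤ[√-94] and disc(K) = 4d = -376.
5689 ∤ -376, so 5689 is unramified.
Euler's criterion: (-94)^2844 mod 5689 = 1. Thus (-94|5689) = 1.
Legendre symbol 1 ⇒ 5689 is split.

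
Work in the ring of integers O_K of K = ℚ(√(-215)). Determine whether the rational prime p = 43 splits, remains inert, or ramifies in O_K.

43 is ramified

d = -215 ≡ 1 (mod 4), so O_K = ℤ[(1+√-215)/2] and disc(K) = d = -215.
disc(K) = -215 = 43·(-5), so p = 43 is ramified.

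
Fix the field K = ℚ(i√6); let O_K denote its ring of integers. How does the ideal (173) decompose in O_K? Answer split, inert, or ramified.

173 splits in O_K

-6 mod 4 = 2, hence disc K = 4·(-6) = -24 and O_K = ℤ[√-6].
173 ∤ -24, so 173 is unramified.
Compute (-6/173) via Euler: 167^((173-1)/2) mod 173 = 1, so (-6/173) = 1.
d is a quadratic residue mod p, hence 173 splits in O_K.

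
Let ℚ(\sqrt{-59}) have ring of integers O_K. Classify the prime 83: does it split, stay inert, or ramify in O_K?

-59 mod 4 = 1, hence disc K = -59 and O_K = ℤ[(1+√-59)/2].
83 ∤ -59, so 83 is unramified.
Compute (-59/83) via Euler: 24^((83-1)/2) mod 83 = 82, so (-59/83) = -1.
Legendre symbol -1 ⇒ 83 is inert.

inert — (83) stays prime in O_K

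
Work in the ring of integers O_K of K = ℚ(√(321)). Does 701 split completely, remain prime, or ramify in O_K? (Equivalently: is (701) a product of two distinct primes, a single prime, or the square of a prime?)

d = 321 ≡ 1 (mod 4), so O_K = ℤ[(1+√321)/2] and disc(K) = d = 321.
Since gcd(701, 321) = 1 the prime 701 does not ramify.
Legendre symbol by Euler's criterion: (321/701) ≡ 321^350 ≡ 1 (mod 701), i.e. (321/701) = 1.
Legendre symbol 1 ⇒ 701 is split.

701 splits in O_K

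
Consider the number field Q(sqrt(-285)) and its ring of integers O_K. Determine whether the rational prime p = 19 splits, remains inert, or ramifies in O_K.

ramified

d = -285 ≡ 3 (mod 4), so O_K = ℤ[√-285] and disc(K) = 4d = -1140.
disc(K) = -1140 = 19·(-60), so p = 19 is ramified.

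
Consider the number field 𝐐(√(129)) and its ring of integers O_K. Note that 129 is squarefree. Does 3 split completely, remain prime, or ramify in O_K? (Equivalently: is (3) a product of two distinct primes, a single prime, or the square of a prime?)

3 is ramified

Since 129 ≡ 1 mod 4, the ring of integers is ℤ[(1+√129)/2] with discriminant 129.
Ramification test: 3 | 129. The prime 3 ramifies in K.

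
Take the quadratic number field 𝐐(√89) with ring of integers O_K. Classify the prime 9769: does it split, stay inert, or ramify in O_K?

split

d = 89 ≡ 1 (mod 4), so O_K = ℤ[(1+√89)/2] and disc(K) = d = 89.
disc(K) = 89 is not divisible by 9769; 9769 is unramified.
Legendre symbol by Euler's criterion: (89/9769) ≡ 89^4884 ≡ 1 (mod 9769), i.e. (89/9769) = 1.
(89/9769) = 1, so 9769 splits.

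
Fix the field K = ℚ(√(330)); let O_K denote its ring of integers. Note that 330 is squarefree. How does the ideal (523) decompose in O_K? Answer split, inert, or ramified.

inert

Since 330 ≢ 1 mod 4, the ring of integers is ℤ[√330] with discriminant 4·330 = 1320.
Since gcd(523, 1320) = 1 the prime 523 does not ramify.
Legendre symbol by Euler's criterion: (330/523) ≡ 330^261 ≡ 522 (mod 523), i.e. (330/523) = -1.
(330/523) = -1, so 523 is inert.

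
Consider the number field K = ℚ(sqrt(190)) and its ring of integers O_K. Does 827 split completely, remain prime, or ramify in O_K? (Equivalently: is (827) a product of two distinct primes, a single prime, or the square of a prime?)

Since 190 ≢ 1 mod 4, the ring of integers is ℤ[√190] with discriminant 4·190 = 760.
827 ∤ 760, so 827 is unramified.
Compute (190/827) via Euler: 190^((827-1)/2) mod 827 = 1, so (190/827) = 1.
(190/827) = 1, so 827 splits.

splits completely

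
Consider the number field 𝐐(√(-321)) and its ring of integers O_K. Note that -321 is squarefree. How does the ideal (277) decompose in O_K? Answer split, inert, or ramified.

d = -321 ≡ 3 (mod 4), so O_K = ℤ[√-321] and disc(K) = 4d = -1284.
Since gcd(277, -1284) = 1 the prime 277 does not ramify.
Legendre symbol by Euler's criterion: (-321/277) ≡ (-321)^138 ≡ 276 (mod 277), i.e. (-321/277) = -1.
Legendre symbol -1 ⇒ 277 is inert.

inert — (277) stays prime in O_K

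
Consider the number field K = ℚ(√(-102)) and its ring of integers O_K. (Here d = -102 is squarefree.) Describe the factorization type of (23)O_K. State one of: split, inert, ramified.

splits completely

d = -102 ≡ 2 (mod 4), so O_K = ℤ[√-102] and disc(K) = 4d = -408.
23 ∤ -408, so 23 is unramified.
(-102/23) = 13^11 mod 23 = 1, giving Legendre symbol 1.
d is a quadratic residue mod p, hence 23 splits in O_K.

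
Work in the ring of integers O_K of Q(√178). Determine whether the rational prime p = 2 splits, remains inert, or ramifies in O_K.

ramifies in O_K

Since 178 ≢ 1 mod 4, the ring of integers is ℤ[√178] with discriminant 4·178 = 712.
disc(K) = 712 = 2·356, so p = 2 is ramified.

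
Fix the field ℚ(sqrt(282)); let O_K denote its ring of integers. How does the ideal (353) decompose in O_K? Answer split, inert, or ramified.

d = 282 ≡ 2 (mod 4), so O_K = ℤ[√282] and disc(K) = 4d = 1128.
disc(K) = 1128 is not divisible by 353; 353 is unramified.
Legendre symbol by Euler's criterion: (282/353) ≡ 282^176 ≡ 352 (mod 353), i.e. (282/353) = -1.
d is a non-residue mod p, hence 353 remains inert in O_K.

p is inert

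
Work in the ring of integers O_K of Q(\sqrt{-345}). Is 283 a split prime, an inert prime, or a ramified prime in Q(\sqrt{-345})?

inert

Since -345 ≢ 1 mod 4, the ring of integers is ℤ[√-345] with discriminant 4·(-345) = -1380.
Since gcd(283, -1380) = 1 the prime 283 does not ramify.
Compute (-345/283) via Euler: 221^((283-1)/2) mod 283 = 282, so (-345/283) = -1.
d is a non-residue mod p, hence 283 remains inert in O_K.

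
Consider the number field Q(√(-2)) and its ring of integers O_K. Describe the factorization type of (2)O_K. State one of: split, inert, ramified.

Since -2 ≢ 1 mod 4, the ring of integers is ℤ[√-2] with discriminant 4·(-2) = -8.
Ramification test: 2 | -8. The prime 2 ramifies in K.

ramifies in O_K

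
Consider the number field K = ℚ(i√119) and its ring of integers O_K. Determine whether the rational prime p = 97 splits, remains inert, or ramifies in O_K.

p splits

-119 mod 4 = 1, hence disc K = -119 and O_K = ℤ[(1+√-119)/2].
97 ∤ -119, so 97 is unramified.
(-119/97) = 75^48 mod 97 = 1, giving Legendre symbol 1.
d is a quadratic residue mod p, hence 97 splits in O_K.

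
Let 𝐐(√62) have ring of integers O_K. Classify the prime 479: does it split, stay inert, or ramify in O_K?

d = 62 ≡ 2 (mod 4), so O_K = ℤ[√62] and disc(K) = 4d = 248.
disc(K) = 248 is not divisible by 479; 479 is unramified.
Compute (62/479) via Euler: 62^((479-1)/2) mod 479 = 478, so (62/479) = -1.
(62/479) = -1, so 479 is inert.

479 remains inert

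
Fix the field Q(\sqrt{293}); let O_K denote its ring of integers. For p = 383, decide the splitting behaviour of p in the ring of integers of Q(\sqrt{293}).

split

293 mod 4 = 1, hence disc K = 293 and O_K = ℤ[(1+√293)/2].
disc(K) = 293 is not divisible by 383; 383 is unramified.
Legendre symbol by Euler's criterion: (293/383) ≡ 293^191 ≡ 1 (mod 383), i.e. (293/383) = 1.
d is a quadratic residue mod p, hence 383 splits in O_K.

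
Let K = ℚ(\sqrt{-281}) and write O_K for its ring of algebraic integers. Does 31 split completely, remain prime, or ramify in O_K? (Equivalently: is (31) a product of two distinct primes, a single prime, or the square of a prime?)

d = -281 ≡ 3 (mod 4), so O_K = ℤ[√-281] and disc(K) = 4d = -1124.
disc(K) = -1124 is not divisible by 31; 31 is unramified.
(-281/31) = 29^15 mod 31 = 30, giving Legendre symbol -1.
Legendre symbol -1 ⇒ 31 is inert.

31 remains inert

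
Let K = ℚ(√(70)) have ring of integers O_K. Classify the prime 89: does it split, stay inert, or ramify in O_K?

d = 70 ≡ 2 (mod 4), so O_K = ℤ[√70] and disc(K) = 4d = 280.
disc(K) = 280 is not divisible by 89; 89 is unramified.
(70/89) = 70^44 mod 89 = 88, giving Legendre symbol -1.
(70/89) = -1, so 89 is inert.

inert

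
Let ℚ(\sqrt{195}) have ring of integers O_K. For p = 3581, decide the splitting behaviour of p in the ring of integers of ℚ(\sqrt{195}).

Since 195 ≢ 1 mod 4, the ring of integers is ℤ[√195] with discriminant 4·195 = 780.
3581 ∤ 780, so 3581 is unramified.
Legendre symbol by Euler's criterion: (195/3581) ≡ 195^1790 ≡ 1 (mod 3581), i.e. (195/3581) = 1.
Legendre symbol 1 ⇒ 3581 is split.

split — (3581) = 𝔭₁𝔭₂ with 𝔭₁ ≠ 𝔭₂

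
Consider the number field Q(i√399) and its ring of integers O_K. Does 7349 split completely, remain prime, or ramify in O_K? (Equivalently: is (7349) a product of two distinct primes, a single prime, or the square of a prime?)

p is inert

-399 mod 4 = 1, hence disc K = -399 and O_K = ℤ[(1+√-399)/2].
disc(K) = -399 is not divisible by 7349; 7349 is unramified.
Compute (-399/7349) via Euler: 6950^((7349-1)/2) mod 7349 = 7348, so (-399/7349) = -1.
(-399/7349) = -1, so 7349 is inert.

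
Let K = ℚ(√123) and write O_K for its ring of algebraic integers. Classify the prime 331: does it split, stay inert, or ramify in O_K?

123 mod 4 = 3, hence disc K = 4·123 = 492 and O_K = ℤ[√123].
331 ∤ 492, so 331 is unramified.
(123/331) = 123^165 mod 331 = 1, giving Legendre symbol 1.
d is a quadratic residue mod p, hence 331 splits in O_K.

splits completely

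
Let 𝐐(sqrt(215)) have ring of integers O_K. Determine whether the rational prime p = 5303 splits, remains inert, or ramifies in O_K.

split

215 mod 4 = 3, hence disc K = 4·215 = 860 and O_K = ℤ[√215].
5303 ∤ 860, so 5303 is unramified.
Compute (215/5303) via Euler: 215^((5303-1)/2) mod 5303 = 1, so (215/5303) = 1.
Legendre symbol 1 ⇒ 5303 is split.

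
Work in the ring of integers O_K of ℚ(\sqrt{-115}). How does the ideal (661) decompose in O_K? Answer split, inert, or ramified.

-115 mod 4 = 1, hence disc K = -115 and O_K = ℤ[(1+√-115)/2].
661 ∤ -115, so 661 is unramified.
(-115/661) = 546^330 mod 661 = 660, giving Legendre symbol -1.
d is a non-residue mod p, hence 661 remains inert in O_K.

inert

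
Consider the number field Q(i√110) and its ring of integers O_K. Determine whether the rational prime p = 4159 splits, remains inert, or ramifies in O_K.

d = -110 ≡ 2 (mod 4), so O_K = ℤ[√-110] and disc(K) = 4d = -440.
4159 ∤ -440, so 4159 is unramified.
Compute (-110/4159) via Euler: 4049^((4159-1)/2) mod 4159 = 1, so (-110/4159) = 1.
(-110/4159) = 1, so 4159 splits.

split — (4159) = 𝔭₁𝔭₂ with 𝔭₁ ≠ 𝔭₂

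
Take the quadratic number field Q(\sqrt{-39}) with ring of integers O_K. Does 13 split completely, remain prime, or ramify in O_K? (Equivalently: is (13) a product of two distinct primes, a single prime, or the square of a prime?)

ramified

d = -39 ≡ 1 (mod 4), so O_K = ℤ[(1+√-39)/2] and disc(K) = d = -39.
disc(K) = -39 = 13·(-3), so p = 13 is ramified.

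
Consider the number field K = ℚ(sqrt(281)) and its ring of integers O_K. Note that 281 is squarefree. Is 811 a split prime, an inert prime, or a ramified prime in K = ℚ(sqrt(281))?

281 mod 4 = 1, hence disc K = 281 and O_K = ℤ[(1+√281)/2].
Since gcd(811, 281) = 1 the prime 811 does not ramify.
(281/811) = 281^405 mod 811 = 1, giving Legendre symbol 1.
(281/811) = 1, so 811 splits.

splits completely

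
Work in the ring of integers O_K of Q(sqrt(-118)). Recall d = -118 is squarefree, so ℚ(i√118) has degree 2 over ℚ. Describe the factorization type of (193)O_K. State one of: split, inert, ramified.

193 splits in O_K

d = -118 ≡ 2 (mod 4), so O_K = ℤ[√-118] and disc(K) = 4d = -472.
disc(K) = -472 is not divisible by 193; 193 is unramified.
(-118/193) = 75^96 mod 193 = 1, giving Legendre symbol 1.
Legendre symbol 1 ⇒ 193 is split.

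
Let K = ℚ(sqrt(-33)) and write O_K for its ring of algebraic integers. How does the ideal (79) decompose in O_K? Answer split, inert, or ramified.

-33 mod 4 = 3, hence disc K = 4·(-33) = -132 and O_K = ℤ[√-33].
Since gcd(79, -132) = 1 the prime 79 does not ramify.
Legendre symbol by Euler's criterion: (-33/79) ≡ (-33)^39 ≡ 1 (mod 79), i.e. (-33/79) = 1.
Legendre symbol 1 ⇒ 79 is split.

split — (79) = 𝔭₁𝔭₂ with 𝔭₁ ≠ 𝔭₂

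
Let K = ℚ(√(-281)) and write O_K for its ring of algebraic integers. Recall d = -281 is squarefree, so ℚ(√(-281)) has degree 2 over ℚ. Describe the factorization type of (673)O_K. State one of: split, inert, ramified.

Since -281 ≢ 1 mod 4, the ring of integers is ℤ[√-281] with discriminant 4·(-281) = -1124.
disc(K) = -1124 is not divisible by 673; 673 is unramified.
Compute (-281/673) via Euler: 392^((673-1)/2) mod 673 = 1, so (-281/673) = 1.
(-281/673) = 1, so 673 splits.

split — (673) = 𝔭₁𝔭₂ with 𝔭₁ ≠ 𝔭₂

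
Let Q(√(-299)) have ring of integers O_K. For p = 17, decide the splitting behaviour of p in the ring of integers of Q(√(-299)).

Since -299 ≡ 1 mod 4, the ring of integers is ℤ[(1+√-299)/2] with discriminant -299.
disc(K) = -299 is not divisible by 17; 17 is unramified.
(-299/17) = 7^8 mod 17 = 16, giving Legendre symbol -1.
Legendre symbol -1 ⇒ 17 is inert.

inert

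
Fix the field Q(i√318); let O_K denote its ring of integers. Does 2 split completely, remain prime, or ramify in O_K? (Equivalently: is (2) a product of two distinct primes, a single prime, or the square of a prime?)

d = -318 ≡ 2 (mod 4), so O_K = ℤ[√-318] and disc(K) = 4d = -1272.
2 divides disc(K) = -1272, so 2 ramifies.

p ramifies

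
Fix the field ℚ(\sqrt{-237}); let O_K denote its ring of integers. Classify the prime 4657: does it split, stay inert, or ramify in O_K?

inert — (4657) stays prime in O_K

Since -237 ≢ 1 mod 4, the ring of integers is ℤ[√-237] with discriminant 4·(-237) = -948.
4657 ∤ -948, so 4657 is unramified.
Euler's criterion: (-237)^2328 mod 4657 = 4656. Thus (-237|4657) = -1.
(-237/4657) = -1, so 4657 is inert.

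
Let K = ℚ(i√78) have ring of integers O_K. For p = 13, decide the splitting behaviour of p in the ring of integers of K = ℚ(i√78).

ramified

Since -78 ≢ 1 mod 4, the ring of integers is ℤ[√-78] with discriminant 4·(-78) = -312.
disc(K) = -312 = 13·(-24), so p = 13 is ramified.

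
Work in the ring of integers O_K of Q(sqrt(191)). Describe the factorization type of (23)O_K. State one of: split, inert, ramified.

Since 191 ≢ 1 mod 4, the ring of integers is ℤ[√191] with discriminant 4·191 = 764.
Since gcd(23, 764) = 1 the prime 23 does not ramify.
Euler's criterion: 191^11 mod 23 = 22. Thus (191|23) = -1.
(191/23) = -1, so 23 is inert.

inert — (23) stays prime in O_K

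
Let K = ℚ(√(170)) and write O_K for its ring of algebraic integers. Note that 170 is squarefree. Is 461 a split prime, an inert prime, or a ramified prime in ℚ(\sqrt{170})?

remains prime (inert)

Since 170 ≢ 1 mod 4, the ring of integers is ℤ[√170] with discriminant 4·170 = 680.
Since gcd(461, 680) = 1 the prime 461 does not ramify.
(170/461) = 170^230 mod 461 = 460, giving Legendre symbol -1.
(170/461) = -1, so 461 is inert.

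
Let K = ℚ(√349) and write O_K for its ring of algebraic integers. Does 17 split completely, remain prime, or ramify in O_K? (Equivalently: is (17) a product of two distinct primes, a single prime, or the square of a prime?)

p splits

d = 349 ≡ 1 (mod 4), so O_K = ℤ[(1+√349)/2] and disc(K) = d = 349.
Since gcd(17, 349) = 1 the prime 17 does not ramify.
Euler's criterion: 349^8 mod 17 = 1. Thus (349|17) = 1.
Legendre symbol 1 ⇒ 17 is split.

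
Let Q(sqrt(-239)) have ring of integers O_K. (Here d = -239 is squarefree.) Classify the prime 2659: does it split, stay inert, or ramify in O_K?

d = -239 ≡ 1 (mod 4), so O_K = ℤ[(1+√-239)/2] and disc(K) = d = -239.
2659 ∤ -239, so 2659 is unramified.
Compute (-239/2659) via Euler: 2420^((2659-1)/2) mod 2659 = 1, so (-239/2659) = 1.
d is a quadratic residue mod p, hence 2659 splits in O_K.

splits completely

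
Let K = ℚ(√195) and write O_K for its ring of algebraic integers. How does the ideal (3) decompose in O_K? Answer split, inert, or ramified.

d = 195 ≡ 3 (mod 4), so O_K = ℤ[√195] and disc(K) = 4d = 780.
Ramification test: 3 | 780. The prime 3 ramifies in K.

ramifies in O_K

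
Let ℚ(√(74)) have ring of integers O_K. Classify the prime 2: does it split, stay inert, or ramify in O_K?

74 mod 4 = 2, hence disc K = 4·74 = 296 and O_K = ℤ[√74].
Ramification test: 2 | 296. The prime 2 ramifies in K.

ramifies in O_K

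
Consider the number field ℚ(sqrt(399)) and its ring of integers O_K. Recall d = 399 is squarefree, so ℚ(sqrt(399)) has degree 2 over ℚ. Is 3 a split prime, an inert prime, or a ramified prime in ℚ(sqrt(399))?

ramified

Since 399 ≢ 1 mod 4, the ring of integers is ℤ[√399] with discriminant 4·399 = 1596.
3 divides disc(K) = 1596, so 3 ramifies.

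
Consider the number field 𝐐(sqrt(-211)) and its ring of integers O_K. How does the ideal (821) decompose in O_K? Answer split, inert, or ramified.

-211 mod 4 = 1, hence disc K = -211 and O_K = ℤ[(1+√-211)/2].
821 ∤ -211, so 821 is unramified.
Compute (-211/821) via Euler: 610^((821-1)/2) mod 821 = 1, so (-211/821) = 1.
(-211/821) = 1, so 821 splits.

splits completely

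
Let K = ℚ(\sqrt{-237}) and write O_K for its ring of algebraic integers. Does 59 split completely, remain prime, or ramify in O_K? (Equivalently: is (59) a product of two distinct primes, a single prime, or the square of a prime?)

59 remains inert

Since -237 ≢ 1 mod 4, the ring of integers is ℤ[√-237] with discriminant 4·(-237) = -948.
Since gcd(59, -948) = 1 the prime 59 does not ramify.
Legendre symbol by Euler's criterion: (-237/59) ≡ (-237)^29 ≡ 58 (mod 59), i.e. (-237/59) = -1.
d is a non-residue mod p, hence 59 remains inert in O_K.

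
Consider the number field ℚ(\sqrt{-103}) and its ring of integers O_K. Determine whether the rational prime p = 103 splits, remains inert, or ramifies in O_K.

ramified

-103 mod 4 = 1, hence disc K = -103 and O_K = ℤ[(1+√-103)/2].
disc(K) = -103 = 103·(-1), so p = 103 is ramified.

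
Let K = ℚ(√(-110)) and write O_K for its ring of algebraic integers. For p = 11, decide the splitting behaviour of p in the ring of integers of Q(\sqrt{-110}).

Since -110 ≢ 1 mod 4, the ring of integers is ℤ[√-110] with discriminant 4·(-110) = -440.
disc(K) = -440 = 11·(-40), so p = 11 is ramified.

ramifies in O_K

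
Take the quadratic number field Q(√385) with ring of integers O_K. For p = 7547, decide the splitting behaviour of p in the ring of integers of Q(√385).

d = 385 ≡ 1 (mod 4), so O_K = ℤ[(1+√385)/2] and disc(K) = d = 385.
7547 ∤ 385, so 7547 is unramified.
(385/7547) = 385^3773 mod 7547 = 7546, giving Legendre symbol -1.
(385/7547) = -1, so 7547 is inert.

inert — (7547) stays prime in O_K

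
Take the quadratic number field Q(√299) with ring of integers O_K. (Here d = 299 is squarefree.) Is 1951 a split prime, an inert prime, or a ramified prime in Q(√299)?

p splits

Since 299 ≢ 1 mod 4, the ring of integers is ℤ[√299] with discriminant 4·299 = 1196.
1951 ∤ 1196, so 1951 is unramified.
Euler's criterion: 299^975 mod 1951 = 1. Thus (299|1951) = 1.
(299/1951) = 1, so 1951 splits.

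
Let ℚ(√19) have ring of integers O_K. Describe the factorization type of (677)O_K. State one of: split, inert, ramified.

Since 19 ≢ 1 mod 4, the ring of integers is ℤ[√19] with discriminant 4·19 = 76.
Since gcd(677, 76) = 1 the prime 677 does not ramify.
(19/677) = 19^338 mod 677 = 676, giving Legendre symbol -1.
d is a non-residue mod p, hence 677 remains inert in O_K.

remains prime (inert)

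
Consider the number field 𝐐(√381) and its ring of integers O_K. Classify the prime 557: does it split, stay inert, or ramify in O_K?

d = 381 ≡ 1 (mod 4), so O_K = ℤ[(1+√381)/2] and disc(K) = d = 381.
disc(K) = 381 is not divisible by 557; 557 is unramified.
Euler's criterion: 381^278 mod 557 = 556. Thus (381|557) = -1.
d is a non-residue mod p, hence 557 remains inert in O_K.

inert — (557) stays prime in O_K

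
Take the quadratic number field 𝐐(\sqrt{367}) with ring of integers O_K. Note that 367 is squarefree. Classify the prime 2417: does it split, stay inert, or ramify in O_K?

2417 splits in O_K

Since 367 ≢ 1 mod 4, the ring of integers is ℤ[√367] with discriminant 4·367 = 1468.
2417 ∤ 1468, so 2417 is unramified.
Legendre symbol by Euler's criterion: (367/2417) ≡ 367^1208 ≡ 1 (mod 2417), i.e. (367/2417) = 1.
Legendre symbol 1 ⇒ 2417 is split.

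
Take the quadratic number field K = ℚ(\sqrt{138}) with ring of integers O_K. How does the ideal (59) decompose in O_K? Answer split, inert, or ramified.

split

d = 138 ≡ 2 (mod 4), so O_K = ℤ[√138] and disc(K) = 4d = 552.
disc(K) = 552 is not divisible by 59; 59 is unramified.
Legendre symbol by Euler's criterion: (138/59) ≡ 138^29 ≡ 1 (mod 59), i.e. (138/59) = 1.
(138/59) = 1, so 59 splits.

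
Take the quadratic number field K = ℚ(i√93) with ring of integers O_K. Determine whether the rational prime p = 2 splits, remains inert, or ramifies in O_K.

ramified — (2) = 𝔭²

d = -93 ≡ 3 (mod 4), so O_K = ℤ[√-93] and disc(K) = 4d = -372.
Ramification test: 2 | -372. The prime 2 ramifies in K.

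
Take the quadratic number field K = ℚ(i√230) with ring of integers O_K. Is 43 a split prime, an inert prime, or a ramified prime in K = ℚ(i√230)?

-230 mod 4 = 2, hence disc K = 4·(-230) = -920 and O_K = ℤ[√-230].
43 ∤ -920, so 43 is unramified.
Compute (-230/43) via Euler: 28^((43-1)/2) mod 43 = 42, so (-230/43) = -1.
d is a non-residue mod p, hence 43 remains inert in O_K.

43 remains inert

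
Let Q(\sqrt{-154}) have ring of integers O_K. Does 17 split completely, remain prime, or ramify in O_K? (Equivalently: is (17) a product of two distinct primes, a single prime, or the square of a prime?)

17 splits in O_K

d = -154 ≡ 2 (mod 4), so O_K = ℤ[√-154] and disc(K) = 4d = -616.
17 ∤ -616, so 17 is unramified.
Compute (-154/17) via Euler: 16^((17-1)/2) mod 17 = 1, so (-154/17) = 1.
Legendre symbol 1 ⇒ 17 is split.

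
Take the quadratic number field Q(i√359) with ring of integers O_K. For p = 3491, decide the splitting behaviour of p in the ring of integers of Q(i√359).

remains prime (inert)

Since -359 ≡ 1 mod 4, the ring of integers is ℤ[(1+√-359)/2] with discriminant -359.
Since gcd(3491, -359) = 1 the prime 3491 does not ramify.
(-359/3491) = 3132^1745 mod 3491 = 3490, giving Legendre symbol -1.
Legendre symbol -1 ⇒ 3491 is inert.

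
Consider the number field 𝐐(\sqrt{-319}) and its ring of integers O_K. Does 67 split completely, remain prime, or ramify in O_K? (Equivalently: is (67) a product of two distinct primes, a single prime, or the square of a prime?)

Since -319 ≡ 1 mod 4, the ring of integers is ℤ[(1+√-319)/2] with discriminant -319.
67 ∤ -319, so 67 is unramified.
Compute (-319/67) via Euler: 16^((67-1)/2) mod 67 = 1, so (-319/67) = 1.
Legendre symbol 1 ⇒ 67 is split.

67 splits in O_K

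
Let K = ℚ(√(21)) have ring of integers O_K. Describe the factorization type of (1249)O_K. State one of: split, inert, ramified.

Since 21 ≡ 1 mod 4, the ring of integers is ℤ[(1+√21)/2] with discriminant 21.
1249 ∤ 21, so 1249 is unramified.
Compute (21/1249) via Euler: 21^((1249-1)/2) mod 1249 = 1248, so (21/1249) = -1.
d is a non-residue mod p, hence 1249 remains inert in O_K.

inert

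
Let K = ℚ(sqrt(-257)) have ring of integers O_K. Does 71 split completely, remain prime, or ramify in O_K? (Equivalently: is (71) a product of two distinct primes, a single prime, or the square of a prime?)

71 splits in O_K

d = -257 ≡ 3 (mod 4), so O_K = ℤ[√-257] and disc(K) = 4d = -1028.
71 ∤ -1028, so 71 is unramified.
(-257/71) = 27^35 mod 71 = 1, giving Legendre symbol 1.
Legendre symbol 1 ⇒ 71 is split.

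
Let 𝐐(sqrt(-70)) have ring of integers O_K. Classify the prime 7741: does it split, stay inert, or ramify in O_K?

splits completely

d = -70 ≡ 2 (mod 4), so O_K = ℤ[√-70] and disc(K) = 4d = -280.
disc(K) = -280 is not divisible by 7741; 7741 is unramified.
Euler's criterion: (-70)^3870 mod 7741 = 1. Thus (-70|7741) = 1.
d is a quadratic residue mod p, hence 7741 splits in O_K.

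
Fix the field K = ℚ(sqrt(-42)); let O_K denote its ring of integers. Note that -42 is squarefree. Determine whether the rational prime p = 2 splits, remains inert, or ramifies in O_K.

-42 mod 4 = 2, hence disc K = 4·(-42) = -168 and O_K = ℤ[√-42].
2 divides disc(K) = -168, so 2 ramifies.

ramified — (2) = 𝔭²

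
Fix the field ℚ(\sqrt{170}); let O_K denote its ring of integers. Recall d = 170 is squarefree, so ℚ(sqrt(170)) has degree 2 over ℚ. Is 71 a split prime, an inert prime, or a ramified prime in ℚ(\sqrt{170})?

inert

Since 170 ≢ 1 mod 4, the ring of integers is ℤ[√170] with discriminant 4·170 = 680.
Since gcd(71, 680) = 1 the prime 71 does not ramify.
Compute (170/71) via Euler: 28^((71-1)/2) mod 71 = 70, so (170/71) = -1.
d is a non-residue mod p, hence 71 remains inert in O_K.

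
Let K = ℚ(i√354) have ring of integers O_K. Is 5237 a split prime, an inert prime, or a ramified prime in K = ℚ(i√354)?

Since -354 ≢ 1 mod 4, the ring of integers is ℤ[√-354] with discriminant 4·(-354) = -1416.
5237 ∤ -1416, so 5237 is unramified.
Euler's criterion: (-354)^2618 mod 5237 = 1. Thus (-354|5237) = 1.
Legendre symbol 1 ⇒ 5237 is split.

p splits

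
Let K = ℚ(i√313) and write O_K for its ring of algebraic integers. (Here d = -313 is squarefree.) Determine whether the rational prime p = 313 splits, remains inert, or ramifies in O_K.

-313 mod 4 = 3, hence disc K = 4·(-313) = -1252 and O_K = ℤ[√-313].
disc(K) = -1252 = 313·(-4), so p = 313 is ramified.

ramified — (313) = 𝔭²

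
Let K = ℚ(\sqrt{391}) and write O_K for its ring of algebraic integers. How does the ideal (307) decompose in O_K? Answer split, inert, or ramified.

p is inert

391 mod 4 = 3, hence disc K = 4·391 = 1564 and O_K = ℤ[√391].
307 ∤ 1564, so 307 is unramified.
Legendre symbol by Euler's criterion: (391/307) ≡ 391^153 ≡ 306 (mod 307), i.e. (391/307) = -1.
d is a non-residue mod p, hence 307 remains inert in O_K.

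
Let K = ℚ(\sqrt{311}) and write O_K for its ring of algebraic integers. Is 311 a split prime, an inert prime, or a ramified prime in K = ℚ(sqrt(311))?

Since 311 ≢ 1 mod 4, the ring of integers is ℤ[√311] with discriminant 4·311 = 1244.
disc(K) = 1244 = 311·4, so p = 311 is ramified.

p ramifies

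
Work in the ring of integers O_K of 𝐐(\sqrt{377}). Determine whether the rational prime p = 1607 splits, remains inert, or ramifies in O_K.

split — (1607) = 𝔭₁𝔭₂ with 𝔭₁ ≠ 𝔭₂

377 mod 4 = 1, hence disc K = 377 and O_K = ℤ[(1+√377)/2].
disc(K) = 377 is not divisible by 1607; 1607 is unramified.
Legendre symbol by Euler's criterion: (377/1607) ≡ 377^803 ≡ 1 (mod 1607), i.e. (377/1607) = 1.
(377/1607) = 1, so 1607 splits.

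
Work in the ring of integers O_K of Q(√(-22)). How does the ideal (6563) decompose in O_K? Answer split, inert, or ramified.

d = -22 ≡ 2 (mod 4), so O_K = ℤ[√-22] and disc(K) = 4d = -88.
6563 ∤ -88, so 6563 is unramified.
Compute (-22/6563) via Euler: 6541^((6563-1)/2) mod 6563 = 1, so (-22/6563) = 1.
d is a quadratic residue mod p, hence 6563 splits in O_K.

split — (6563) = 𝔭₁𝔭₂ with 𝔭₁ ≠ 𝔭₂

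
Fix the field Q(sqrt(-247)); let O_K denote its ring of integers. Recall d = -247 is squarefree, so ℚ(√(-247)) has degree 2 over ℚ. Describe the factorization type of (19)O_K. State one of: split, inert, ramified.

ramified

d = -247 ≡ 1 (mod 4), so O_K = ℤ[(1+√-247)/2] and disc(K) = d = -247.
disc(K) = -247 = 19·(-13), so p = 19 is ramified.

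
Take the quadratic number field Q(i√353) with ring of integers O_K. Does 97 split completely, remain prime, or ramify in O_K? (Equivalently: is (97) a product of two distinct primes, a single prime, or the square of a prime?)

p splits

-353 mod 4 = 3, hence disc K = 4·(-353) = -1412 and O_K = ℤ[√-353].
disc(K) = -1412 is not divisible by 97; 97 is unramified.
Legendre symbol by Euler's criterion: (-353/97) ≡ (-353)^48 ≡ 1 (mod 97), i.e. (-353/97) = 1.
d is a quadratic residue mod p, hence 97 splits in O_K.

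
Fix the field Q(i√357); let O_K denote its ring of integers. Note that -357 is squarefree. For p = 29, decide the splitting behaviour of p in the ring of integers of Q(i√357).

split

Since -357 ≢ 1 mod 4, the ring of integers is ℤ[√-357] with discriminant 4·(-357) = -1428.
29 ∤ -1428, so 29 is unramified.
Legendre symbol by Euler's criterion: (-357/29) ≡ (-357)^14 ≡ 1 (mod 29), i.e. (-357/29) = 1.
Legendre symbol 1 ⇒ 29 is split.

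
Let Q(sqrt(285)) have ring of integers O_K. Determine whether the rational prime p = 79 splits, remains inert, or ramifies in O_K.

Since 285 ≡ 1 mod 4, the ring of integers is ℤ[(1+√285)/2] with discriminant 285.
disc(K) = 285 is not divisible by 79; 79 is unramified.
(285/79) = 48^39 mod 79 = 78, giving Legendre symbol -1.
d is a non-residue mod p, hence 79 remains inert in O_K.

inert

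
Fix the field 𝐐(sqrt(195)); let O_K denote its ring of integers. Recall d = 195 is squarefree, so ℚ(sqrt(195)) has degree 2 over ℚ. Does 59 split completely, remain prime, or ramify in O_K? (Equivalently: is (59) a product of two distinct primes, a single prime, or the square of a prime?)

remains prime (inert)

Since 195 ≢ 1 mod 4, the ring of integers is ℤ[√195] with discriminant 4·195 = 780.
disc(K) = 780 is not divisible by 59; 59 is unramified.
(195/59) = 18^29 mod 59 = 58, giving Legendre symbol -1.
d is a non-residue mod p, hence 59 remains inert in O_K.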